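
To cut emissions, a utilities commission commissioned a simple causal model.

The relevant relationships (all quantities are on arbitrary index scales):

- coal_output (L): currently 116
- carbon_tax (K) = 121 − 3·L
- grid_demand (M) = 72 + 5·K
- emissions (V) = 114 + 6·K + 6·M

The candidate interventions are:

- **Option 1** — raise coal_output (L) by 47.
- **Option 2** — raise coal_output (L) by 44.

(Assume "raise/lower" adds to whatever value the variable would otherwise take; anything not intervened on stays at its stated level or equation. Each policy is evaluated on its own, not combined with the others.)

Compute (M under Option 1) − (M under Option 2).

-45

Option 1 (L + 47):
  L = 116 + 47 = 163
  K = 121 − 3·163 = -368
  M = 72 + 5·(-368) = -1768
Option 2 (L + 44):
  L = 116 + 44 = 160
  K = 121 − 3·160 = -359
  M = 72 + 5·(-359) = -1723
M: -1768 − (-1723) = -45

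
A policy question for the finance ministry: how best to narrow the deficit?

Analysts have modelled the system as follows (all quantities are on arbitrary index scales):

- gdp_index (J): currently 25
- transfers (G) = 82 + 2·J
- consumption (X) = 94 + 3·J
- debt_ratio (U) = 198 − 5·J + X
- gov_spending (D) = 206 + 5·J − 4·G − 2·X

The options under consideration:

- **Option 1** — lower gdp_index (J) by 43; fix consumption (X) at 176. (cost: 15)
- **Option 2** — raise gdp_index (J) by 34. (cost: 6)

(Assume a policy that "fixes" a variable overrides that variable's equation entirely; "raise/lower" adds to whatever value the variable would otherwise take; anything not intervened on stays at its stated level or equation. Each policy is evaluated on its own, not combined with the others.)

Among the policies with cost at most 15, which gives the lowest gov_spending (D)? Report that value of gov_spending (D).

Option 1 (J − 43, X := 176):
  J = 25 − 43 = -18
  G = 82 + 2·(-18) = 46
  X = 176
  D = 206 + 5·(-18) − 4·46 − 2·176 = -420
Option 2 (J + 34):
  J = 25 + 34 = 59
  G = 82 + 2·59 = 200
  X = 94 + 3·59 = 271
  D = 206 + 5·59 − 4·200 − 2·271 = -841
Comparing — Option 1: D=-420, Option 2: D=-841. Lowest is -841 (Option 2).

-841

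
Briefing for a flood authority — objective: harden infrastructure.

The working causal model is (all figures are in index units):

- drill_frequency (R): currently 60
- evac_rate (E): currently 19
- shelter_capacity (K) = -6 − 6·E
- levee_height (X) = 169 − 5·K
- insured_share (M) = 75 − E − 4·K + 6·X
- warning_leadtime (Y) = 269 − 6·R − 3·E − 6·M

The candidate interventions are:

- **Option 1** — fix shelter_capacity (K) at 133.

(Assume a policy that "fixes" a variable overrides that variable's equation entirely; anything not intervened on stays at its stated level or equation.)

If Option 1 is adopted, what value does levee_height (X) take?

Option 1 (K := 133):
  E = 19
  K = 133
  X = 169 − 5·133 = -496

-496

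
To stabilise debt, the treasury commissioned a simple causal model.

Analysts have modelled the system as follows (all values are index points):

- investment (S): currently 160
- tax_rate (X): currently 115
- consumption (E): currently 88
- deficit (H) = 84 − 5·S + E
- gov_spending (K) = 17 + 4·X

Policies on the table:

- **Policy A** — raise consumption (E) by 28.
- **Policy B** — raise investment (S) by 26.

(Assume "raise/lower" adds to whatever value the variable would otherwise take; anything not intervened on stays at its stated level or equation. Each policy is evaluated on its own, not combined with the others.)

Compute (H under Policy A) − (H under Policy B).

158

Policy A (E + 28):
  S = 160
  E = 88 + 28 = 116
  H = 84 − 5·160 + 116 = -600
Policy B (S + 26):
  S = 160 + 26 = 186
  E = 88
  H = 84 − 5·186 + 88 = -758
H: -600 − (-758) = 158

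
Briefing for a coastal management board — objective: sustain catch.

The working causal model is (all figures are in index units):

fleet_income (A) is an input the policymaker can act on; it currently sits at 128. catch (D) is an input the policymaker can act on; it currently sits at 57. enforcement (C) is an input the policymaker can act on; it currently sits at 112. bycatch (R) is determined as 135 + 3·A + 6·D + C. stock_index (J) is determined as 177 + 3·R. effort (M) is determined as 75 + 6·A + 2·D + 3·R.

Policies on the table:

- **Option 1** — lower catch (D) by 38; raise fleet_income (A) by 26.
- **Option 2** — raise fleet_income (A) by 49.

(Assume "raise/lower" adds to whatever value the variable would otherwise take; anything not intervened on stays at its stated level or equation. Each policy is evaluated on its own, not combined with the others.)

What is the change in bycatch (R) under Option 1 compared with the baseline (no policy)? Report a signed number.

Baseline:
  A = 128
  D = 57
  C = 112
  R = 135 + 3·128 + 6·57 + 112 = 973
Option 1 (D − 38, A + 26):
  A = 128 + 26 = 154
  D = 57 − 38 = 19
  C = 112
  R = 135 + 3·154 + 6·19 + 112 = 823
Change in R: 823 − 973 = -150

-150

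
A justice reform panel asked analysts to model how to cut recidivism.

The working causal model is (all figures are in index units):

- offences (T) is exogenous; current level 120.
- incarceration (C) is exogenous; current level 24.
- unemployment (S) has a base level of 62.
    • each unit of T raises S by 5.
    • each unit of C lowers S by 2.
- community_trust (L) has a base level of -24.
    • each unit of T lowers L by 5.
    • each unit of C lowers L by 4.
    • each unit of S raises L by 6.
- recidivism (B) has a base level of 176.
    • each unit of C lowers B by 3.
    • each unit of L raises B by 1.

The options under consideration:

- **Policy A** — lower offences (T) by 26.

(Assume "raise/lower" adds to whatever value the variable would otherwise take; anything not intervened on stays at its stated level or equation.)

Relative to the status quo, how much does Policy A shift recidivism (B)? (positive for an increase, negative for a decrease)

Baseline:
  T = 120
  C = 24
  S = 62 + 5·120 − 2·24 = 614
  L = -24 − 5·120 − 4·24 + 6·614 = 2964
  B = 176 − 3·24 + 2964 = 3068
Policy A (T − 26):
  T = 120 − 26 = 94
  C = 24
  S = 62 + 5·94 − 2·24 = 484
  L = -24 − 5·94 − 4·24 + 6·484 = 2314
  B = 176 − 3·24 + 2314 = 2418
Change in B: 2418 − 3068 = -650

-650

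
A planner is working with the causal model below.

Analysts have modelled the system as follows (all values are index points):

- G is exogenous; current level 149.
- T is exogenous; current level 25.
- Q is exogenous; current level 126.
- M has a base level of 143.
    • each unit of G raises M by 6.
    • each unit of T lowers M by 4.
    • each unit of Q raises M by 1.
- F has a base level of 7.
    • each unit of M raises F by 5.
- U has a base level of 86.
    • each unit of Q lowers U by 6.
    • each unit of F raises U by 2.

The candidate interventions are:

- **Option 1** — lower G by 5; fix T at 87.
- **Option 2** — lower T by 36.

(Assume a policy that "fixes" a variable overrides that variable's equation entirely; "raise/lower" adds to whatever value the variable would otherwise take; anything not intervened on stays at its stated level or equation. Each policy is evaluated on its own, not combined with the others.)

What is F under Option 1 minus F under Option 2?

Option 1 (G − 5, T := 87):
  G = 149 − 5 = 144
  T = 87
  Q = 126
  M = 143 + 6·144 − 4·87 + 126 = 785
  F = 7 + 5·785 = 3932
Option 2 (T − 36):
  G = 149
  T = 25 − 36 = -11
  Q = 126
  M = 143 + 6·149 − 4·(-11) + 126 = 1207
  F = 7 + 5·1207 = 6042
F: 3932 − 6042 = -2110

-2110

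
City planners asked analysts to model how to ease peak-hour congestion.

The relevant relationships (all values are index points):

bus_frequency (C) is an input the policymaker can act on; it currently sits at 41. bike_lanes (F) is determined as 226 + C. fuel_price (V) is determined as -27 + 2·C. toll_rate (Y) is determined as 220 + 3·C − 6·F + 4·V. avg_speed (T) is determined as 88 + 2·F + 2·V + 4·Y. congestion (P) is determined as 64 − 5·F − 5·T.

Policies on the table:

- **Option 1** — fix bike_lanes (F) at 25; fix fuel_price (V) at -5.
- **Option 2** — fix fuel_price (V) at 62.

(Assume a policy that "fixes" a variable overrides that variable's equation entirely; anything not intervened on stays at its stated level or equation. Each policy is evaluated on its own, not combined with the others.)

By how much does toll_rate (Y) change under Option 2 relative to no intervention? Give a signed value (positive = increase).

28

Baseline:
  C = 41
  F = 226 + 41 = 267
  V = -27 + 2·41 = 55
  Y = 220 + 3·41 − 6·267 + 4·55 = -1039
Option 2 (V := 62):
  C = 41
  F = 226 + 41 = 267
  V = 62
  Y = 220 + 3·41 − 6·267 + 4·62 = -1011
Change in Y: -1011 − (-1039) = 28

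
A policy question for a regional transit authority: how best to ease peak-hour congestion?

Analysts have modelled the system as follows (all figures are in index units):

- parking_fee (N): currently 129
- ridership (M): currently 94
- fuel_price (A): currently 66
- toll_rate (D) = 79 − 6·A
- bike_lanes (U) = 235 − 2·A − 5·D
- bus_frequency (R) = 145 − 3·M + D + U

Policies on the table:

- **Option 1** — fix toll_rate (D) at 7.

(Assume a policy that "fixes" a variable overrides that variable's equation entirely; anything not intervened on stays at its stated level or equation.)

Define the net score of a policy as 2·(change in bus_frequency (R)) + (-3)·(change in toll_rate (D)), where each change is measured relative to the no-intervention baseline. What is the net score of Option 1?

Baseline:
  M = 94
  A = 66
  D = 79 − 6·66 = -317
  U = 235 − 2·66 − 5·(-317) = 1688
  R = 145 − 3·94 + (-317) + 1688 = 1234
Option 1 (D := 7):
  M = 94
  A = 66
  D = 7
  U = 235 − 2·66 − 5·7 = 68
  R = 145 − 3·94 + 7 + 68 = -62
ΔR = -62 − 1234 = -1296; ΔD = 7 − (-317) = 324
Score = 2·(-1296) + (-3)·324 = -3564

-3564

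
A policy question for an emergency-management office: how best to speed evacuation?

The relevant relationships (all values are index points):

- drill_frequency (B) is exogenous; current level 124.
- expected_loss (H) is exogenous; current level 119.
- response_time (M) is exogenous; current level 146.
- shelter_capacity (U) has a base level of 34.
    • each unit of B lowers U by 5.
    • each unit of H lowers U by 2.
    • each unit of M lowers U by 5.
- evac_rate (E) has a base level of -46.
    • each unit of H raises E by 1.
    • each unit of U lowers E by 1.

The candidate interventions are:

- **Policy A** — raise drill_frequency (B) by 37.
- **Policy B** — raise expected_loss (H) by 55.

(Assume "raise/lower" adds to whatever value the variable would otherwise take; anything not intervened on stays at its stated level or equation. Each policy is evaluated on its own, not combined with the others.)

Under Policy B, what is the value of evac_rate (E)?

1792

Policy B (H + 55):
  B = 124
  H = 119 + 55 = 174
  M = 146
  U = 34 − 5·124 − 2·174 − 5·146 = -1664
  E = -46 + 174 − (-1664) = 1792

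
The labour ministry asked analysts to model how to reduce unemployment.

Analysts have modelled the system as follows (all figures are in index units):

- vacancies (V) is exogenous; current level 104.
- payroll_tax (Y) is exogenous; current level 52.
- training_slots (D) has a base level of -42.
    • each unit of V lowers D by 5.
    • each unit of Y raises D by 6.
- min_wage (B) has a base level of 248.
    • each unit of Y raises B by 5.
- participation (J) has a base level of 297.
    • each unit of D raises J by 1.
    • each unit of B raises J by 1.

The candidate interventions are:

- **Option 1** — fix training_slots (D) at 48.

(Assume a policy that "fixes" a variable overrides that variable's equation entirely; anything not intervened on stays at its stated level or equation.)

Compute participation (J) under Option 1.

853

Option 1 (D := 48):
  V = 104
  Y = 52
  D = 48
  B = 248 + 5·52 = 508
  J = 297 + 48 + 508 = 853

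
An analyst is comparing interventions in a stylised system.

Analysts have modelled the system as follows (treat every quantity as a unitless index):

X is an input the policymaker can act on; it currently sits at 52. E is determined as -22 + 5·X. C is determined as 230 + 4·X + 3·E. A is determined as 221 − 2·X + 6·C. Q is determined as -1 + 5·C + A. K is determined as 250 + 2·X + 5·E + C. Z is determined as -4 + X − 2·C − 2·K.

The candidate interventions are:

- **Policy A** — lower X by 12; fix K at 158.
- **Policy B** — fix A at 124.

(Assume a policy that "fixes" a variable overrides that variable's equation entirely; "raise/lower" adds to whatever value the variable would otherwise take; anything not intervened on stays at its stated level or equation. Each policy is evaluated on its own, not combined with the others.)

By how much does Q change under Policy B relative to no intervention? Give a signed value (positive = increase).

Baseline:
  X = 52
  E = -22 + 5·52 = 238
  C = 230 + 4·52 + 3·238 = 1152
  A = 221 − 2·52 + 6·1152 = 7029
  Q = -1 + 5·1152 + 7029 = 12788
Policy B (A := 124):
  X = 52
  E = -22 + 5·52 = 238
  C = 230 + 4·52 + 3·238 = 1152
  A = 124
  Q = -1 + 5·1152 + 124 = 5883
Change in Q: 5883 − 12788 = -6905

-6905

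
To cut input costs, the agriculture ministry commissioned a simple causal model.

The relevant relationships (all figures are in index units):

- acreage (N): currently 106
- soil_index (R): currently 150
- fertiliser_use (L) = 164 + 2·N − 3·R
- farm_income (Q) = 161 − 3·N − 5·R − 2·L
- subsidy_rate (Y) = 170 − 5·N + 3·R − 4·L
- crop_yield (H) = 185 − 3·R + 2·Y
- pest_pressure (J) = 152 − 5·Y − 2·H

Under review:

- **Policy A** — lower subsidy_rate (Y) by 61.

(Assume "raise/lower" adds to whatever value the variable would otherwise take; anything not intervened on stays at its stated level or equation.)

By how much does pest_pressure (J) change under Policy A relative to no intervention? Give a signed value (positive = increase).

Baseline:
  N = 106
  R = 150
  L = 164 + 2·106 − 3·150 = -74
  Y = 170 − 5·106 + 3·150 − 4·(-74) = 386
  H = 185 − 3·150 + 2·386 = 507
  J = 152 − 5·386 − 2·507 = -2792
Policy A (Y − 61):
  N = 106
  R = 150
  L = 164 + 2·106 − 3·150 = -74
  Y = 170 − 5·106 + 3·150 − 4·(-74) (−61 from intervention) = 325
  H = 185 − 3·150 + 2·325 = 385
  J = 152 − 5·325 − 2·385 = -2243
Change in J: -2243 − (-2792) = 549

549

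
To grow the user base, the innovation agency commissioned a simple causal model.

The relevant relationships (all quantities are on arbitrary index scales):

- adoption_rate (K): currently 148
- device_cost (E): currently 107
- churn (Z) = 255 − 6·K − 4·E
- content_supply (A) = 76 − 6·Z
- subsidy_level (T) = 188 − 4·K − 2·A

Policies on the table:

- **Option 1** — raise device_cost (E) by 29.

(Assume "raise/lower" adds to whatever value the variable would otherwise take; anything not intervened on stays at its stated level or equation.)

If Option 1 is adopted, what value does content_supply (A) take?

7138

Option 1 (E + 29):
  K = 148
  E = 107 + 29 = 136
  Z = 255 − 6·148 − 4·136 = -1177
  A = 76 − 6·(-1177) = 7138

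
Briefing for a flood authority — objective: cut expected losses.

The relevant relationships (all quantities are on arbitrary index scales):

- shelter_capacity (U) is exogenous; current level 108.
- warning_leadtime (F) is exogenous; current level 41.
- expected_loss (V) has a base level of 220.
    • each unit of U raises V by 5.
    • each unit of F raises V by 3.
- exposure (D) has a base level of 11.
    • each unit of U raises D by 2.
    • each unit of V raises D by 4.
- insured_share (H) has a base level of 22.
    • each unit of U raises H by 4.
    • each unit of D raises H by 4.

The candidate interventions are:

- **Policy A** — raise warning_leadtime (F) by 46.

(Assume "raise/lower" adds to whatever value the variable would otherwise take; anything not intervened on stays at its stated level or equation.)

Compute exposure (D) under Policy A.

Policy A (F + 46):
  U = 108
  F = 41 + 46 = 87
  V = 220 + 5·108 + 3·87 = 1021
  D = 11 + 2·108 + 4·1021 = 4311

4311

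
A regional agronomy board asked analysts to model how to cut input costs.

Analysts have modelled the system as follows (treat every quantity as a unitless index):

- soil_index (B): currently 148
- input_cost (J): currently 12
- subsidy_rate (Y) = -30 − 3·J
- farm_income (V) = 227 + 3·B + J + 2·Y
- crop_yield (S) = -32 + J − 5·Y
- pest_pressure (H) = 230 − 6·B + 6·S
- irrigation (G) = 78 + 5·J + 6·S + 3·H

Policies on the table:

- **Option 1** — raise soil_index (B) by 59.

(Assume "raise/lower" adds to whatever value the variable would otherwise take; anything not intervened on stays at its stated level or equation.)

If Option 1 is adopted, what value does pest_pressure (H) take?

848

Option 1 (B + 59):
  B = 148 + 59 = 207
  J = 12
  Y = -30 − 3·12 = -66
  S = -32 + 12 − 5·(-66) = 310
  H = 230 − 6·207 + 6·310 = 848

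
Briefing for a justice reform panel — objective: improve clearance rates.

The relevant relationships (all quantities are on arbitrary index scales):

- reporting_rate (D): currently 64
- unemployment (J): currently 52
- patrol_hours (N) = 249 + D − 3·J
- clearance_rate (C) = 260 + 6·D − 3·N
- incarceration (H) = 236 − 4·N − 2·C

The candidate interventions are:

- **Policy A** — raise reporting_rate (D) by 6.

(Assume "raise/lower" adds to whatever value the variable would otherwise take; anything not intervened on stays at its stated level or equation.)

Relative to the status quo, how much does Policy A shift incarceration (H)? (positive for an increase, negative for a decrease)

Baseline:
  D = 64
  J = 52
  N = 249 + 64 − 3·52 = 157
  C = 260 + 6·64 − 3·157 = 173
  H = 236 − 4·157 − 2·173 = -738
Policy A (D + 6):
  D = 64 + 6 = 70
  J = 52
  N = 249 + 70 − 3·52 = 163
  C = 260 + 6·70 − 3·163 = 191
  H = 236 − 4·163 − 2·191 = -798
Change in H: -798 − (-738) = -60

-60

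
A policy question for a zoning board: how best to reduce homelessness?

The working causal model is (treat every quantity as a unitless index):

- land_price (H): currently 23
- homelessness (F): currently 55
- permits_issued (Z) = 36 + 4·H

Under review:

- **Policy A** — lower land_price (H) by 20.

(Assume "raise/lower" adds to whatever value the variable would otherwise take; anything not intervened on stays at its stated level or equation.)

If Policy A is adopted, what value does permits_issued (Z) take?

48

Policy A (H − 20):
  H = 23 − 20 = 3
  Z = 36 + 4·3 = 48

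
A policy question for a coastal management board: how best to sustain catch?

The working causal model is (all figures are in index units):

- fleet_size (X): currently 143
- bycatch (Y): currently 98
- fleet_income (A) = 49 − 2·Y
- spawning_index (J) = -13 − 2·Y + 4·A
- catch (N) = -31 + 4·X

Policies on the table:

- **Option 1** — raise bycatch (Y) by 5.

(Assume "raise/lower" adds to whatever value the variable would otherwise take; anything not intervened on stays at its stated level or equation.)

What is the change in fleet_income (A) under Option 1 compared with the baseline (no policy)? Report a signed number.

-10

Baseline:
  Y = 98
  A = 49 − 2·98 = -147
Option 1 (Y + 5):
  Y = 98 + 5 = 103
  A = 49 − 2·103 = -157
Change in A: -157 − (-147) = -10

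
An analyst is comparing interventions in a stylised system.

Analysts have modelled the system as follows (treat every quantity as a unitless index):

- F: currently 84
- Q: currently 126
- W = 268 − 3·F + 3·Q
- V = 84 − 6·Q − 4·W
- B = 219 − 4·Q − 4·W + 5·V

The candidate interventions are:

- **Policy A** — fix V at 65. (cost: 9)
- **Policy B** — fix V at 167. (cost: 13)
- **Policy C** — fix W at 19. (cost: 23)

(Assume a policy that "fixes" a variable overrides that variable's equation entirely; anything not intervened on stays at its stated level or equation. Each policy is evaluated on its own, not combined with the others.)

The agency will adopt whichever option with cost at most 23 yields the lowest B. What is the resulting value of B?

Policy A (V := 65):
  F = 84
  Q = 126
  W = 268 − 3·84 + 3·126 = 394
  V = 65
  B = 219 − 4·126 − 4·394 + 5·65 = -1536
Policy B (V := 167):
  F = 84
  Q = 126
  W = 268 − 3·84 + 3·126 = 394
  V = 167
  B = 219 − 4·126 − 4·394 + 5·167 = -1026
Policy C (W := 19):
  F = 84
  Q = 126
  W = 19
  V = 84 − 6·126 − 4·19 = -748
  B = 219 − 4·126 − 4·19 + 5·(-748) = -4101
Comparing — Policy A: B=-1536, Policy B: B=-1026, Policy C: B=-4101. Lowest is -4101 (Policy C).

-4101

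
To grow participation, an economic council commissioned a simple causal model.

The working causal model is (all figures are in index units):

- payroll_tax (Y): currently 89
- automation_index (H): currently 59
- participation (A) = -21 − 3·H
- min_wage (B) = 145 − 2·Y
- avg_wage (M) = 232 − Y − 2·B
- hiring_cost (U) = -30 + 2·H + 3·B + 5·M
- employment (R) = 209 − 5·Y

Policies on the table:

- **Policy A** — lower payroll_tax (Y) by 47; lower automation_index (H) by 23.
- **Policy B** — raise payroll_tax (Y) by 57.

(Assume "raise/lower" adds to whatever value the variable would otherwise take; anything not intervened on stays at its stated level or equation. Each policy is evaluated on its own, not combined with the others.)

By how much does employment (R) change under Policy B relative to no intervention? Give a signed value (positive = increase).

-285

Baseline:
  Y = 89
  R = 209 − 5·89 = -236
Policy B (Y + 57):
  Y = 89 + 57 = 146
  R = 209 − 5·146 = -521
Change in R: -521 − (-236) = -285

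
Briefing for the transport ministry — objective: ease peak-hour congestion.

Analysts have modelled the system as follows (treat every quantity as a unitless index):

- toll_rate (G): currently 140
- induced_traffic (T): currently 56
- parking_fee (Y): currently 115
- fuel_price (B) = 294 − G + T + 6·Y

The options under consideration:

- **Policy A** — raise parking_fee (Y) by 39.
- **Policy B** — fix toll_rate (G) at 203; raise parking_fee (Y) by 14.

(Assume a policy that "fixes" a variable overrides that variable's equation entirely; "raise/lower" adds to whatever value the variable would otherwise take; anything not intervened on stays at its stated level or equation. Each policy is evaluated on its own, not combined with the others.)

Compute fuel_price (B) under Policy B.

921

Policy B (G := 203, Y + 14):
  G = 203
  T = 56
  Y = 115 + 14 = 129
  B = 294 − 203 + 56 + 6·129 = 921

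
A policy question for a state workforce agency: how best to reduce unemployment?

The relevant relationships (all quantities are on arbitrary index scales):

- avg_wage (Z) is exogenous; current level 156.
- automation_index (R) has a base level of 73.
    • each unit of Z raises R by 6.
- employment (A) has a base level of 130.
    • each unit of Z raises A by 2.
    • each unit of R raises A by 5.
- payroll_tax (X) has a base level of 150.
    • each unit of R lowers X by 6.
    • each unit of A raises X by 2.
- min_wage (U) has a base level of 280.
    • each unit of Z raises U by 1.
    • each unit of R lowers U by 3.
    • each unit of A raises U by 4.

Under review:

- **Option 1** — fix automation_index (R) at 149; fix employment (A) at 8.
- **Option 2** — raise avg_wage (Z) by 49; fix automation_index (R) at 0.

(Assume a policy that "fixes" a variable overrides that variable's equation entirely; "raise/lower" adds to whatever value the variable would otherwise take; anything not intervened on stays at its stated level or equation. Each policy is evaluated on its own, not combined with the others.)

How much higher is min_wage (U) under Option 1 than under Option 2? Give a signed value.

Option 1 (R := 149, A := 8):
  Z = 156
  R = 149
  A = 8
  U = 280 + 156 − 3·149 + 4·8 = 21
Option 2 (Z + 49, R := 0):
  Z = 156 + 49 = 205
  R = 0
  A = 130 + 2·205 + 5·0 = 540
  U = 280 + 205 − 3·0 + 4·540 = 2645
U: 21 − 2645 = -2624

-2624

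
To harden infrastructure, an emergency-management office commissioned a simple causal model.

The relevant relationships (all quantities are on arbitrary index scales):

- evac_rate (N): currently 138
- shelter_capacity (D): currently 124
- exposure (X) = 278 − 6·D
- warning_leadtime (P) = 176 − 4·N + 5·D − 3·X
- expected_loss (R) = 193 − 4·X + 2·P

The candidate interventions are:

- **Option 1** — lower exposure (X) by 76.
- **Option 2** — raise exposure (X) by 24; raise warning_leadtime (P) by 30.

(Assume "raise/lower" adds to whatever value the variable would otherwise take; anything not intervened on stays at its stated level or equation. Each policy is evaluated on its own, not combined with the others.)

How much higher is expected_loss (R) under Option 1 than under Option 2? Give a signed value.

Option 1 (X − 76):
  N = 138
  D = 124
  X = 278 − 6·124 (−76 from intervention) = -542
  P = 176 − 4·138 + 5·124 − 3·(-542) = 1870
  R = 193 − 4·(-542) + 2·1870 = 6101
Option 2 (X + 24, P + 30):
  N = 138
  D = 124
  X = 278 − 6·124 (+24 from intervention) = -442
  P = 176 − 4·138 + 5·124 − 3·(-442) (+30 from intervention) = 1600
  R = 193 − 4·(-442) + 2·1600 = 5161
R: 6101 − 5161 = 940

940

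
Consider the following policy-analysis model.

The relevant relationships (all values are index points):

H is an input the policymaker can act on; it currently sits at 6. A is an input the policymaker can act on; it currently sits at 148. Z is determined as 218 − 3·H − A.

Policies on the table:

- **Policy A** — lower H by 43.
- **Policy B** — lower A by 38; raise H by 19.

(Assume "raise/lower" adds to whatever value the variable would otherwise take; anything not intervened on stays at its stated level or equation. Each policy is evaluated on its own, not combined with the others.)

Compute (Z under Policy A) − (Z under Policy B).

Policy A (H − 43):
  H = 6 − 43 = -37
  A = 148
  Z = 218 − 3·(-37) − 148 = 181
Policy B (A − 38, H + 19):
  H = 6 + 19 = 25
  A = 148 − 38 = 110
  Z = 218 − 3·25 − 110 = 33
Z: 181 − 33 = 148

148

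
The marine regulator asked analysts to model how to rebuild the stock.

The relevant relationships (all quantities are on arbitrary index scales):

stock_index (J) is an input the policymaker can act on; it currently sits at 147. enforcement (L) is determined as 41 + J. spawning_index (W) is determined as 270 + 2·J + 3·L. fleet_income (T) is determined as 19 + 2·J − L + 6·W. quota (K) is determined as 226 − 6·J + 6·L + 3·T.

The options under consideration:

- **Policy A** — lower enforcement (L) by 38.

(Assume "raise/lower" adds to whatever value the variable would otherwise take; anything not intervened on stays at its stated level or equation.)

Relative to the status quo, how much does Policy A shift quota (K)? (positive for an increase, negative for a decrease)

Baseline:
  J = 147
  L = 41 + 147 = 188
  W = 270 + 2·147 + 3·188 = 1128
  T = 19 + 2·147 − 188 + 6·1128 = 6893
  K = 226 − 6·147 + 6·188 + 3·6893 = 21151
Policy A (L − 38):
  J = 147
  L = 41 + 147 (−38 from intervention) = 150
  W = 270 + 2·147 + 3·150 = 1014
  T = 19 + 2·147 − 150 + 6·1014 = 6247
  K = 226 − 6·147 + 6·150 + 3·6247 = 18985
Change in K: 18985 − 21151 = -2166

-2166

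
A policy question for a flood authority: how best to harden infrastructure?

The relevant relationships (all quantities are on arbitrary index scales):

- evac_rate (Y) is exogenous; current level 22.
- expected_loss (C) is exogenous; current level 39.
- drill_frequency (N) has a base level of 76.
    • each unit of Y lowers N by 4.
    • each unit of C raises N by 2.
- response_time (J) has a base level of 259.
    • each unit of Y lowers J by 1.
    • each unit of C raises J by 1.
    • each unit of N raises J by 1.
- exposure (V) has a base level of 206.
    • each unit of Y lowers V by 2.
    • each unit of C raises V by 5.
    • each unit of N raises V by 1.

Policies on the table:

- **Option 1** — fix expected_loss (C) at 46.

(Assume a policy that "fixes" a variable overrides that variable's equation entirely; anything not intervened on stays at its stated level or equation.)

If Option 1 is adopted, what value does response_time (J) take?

363

Option 1 (C := 46):
  Y = 22
  C = 46
  N = 76 − 4·22 + 2·46 = 80
  J = 259 − 22 + 46 + 80 = 363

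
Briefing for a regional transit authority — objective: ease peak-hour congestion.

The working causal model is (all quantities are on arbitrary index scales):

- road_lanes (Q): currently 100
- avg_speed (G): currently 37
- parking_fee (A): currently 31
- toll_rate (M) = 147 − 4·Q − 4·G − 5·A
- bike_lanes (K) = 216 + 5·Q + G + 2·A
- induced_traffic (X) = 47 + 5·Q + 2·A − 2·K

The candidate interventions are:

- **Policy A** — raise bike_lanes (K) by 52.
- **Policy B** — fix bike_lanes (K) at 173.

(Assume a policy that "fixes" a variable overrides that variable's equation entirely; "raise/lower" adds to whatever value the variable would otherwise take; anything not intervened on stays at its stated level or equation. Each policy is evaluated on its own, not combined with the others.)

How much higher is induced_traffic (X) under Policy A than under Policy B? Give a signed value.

-1388

Policy A (K + 52):
  Q = 100
  G = 37
  A = 31
  K = 216 + 5·100 + 37 + 2·31 (+52 from intervention) = 867
  X = 47 + 5·100 + 2·31 − 2·867 = -1125
Policy B (K := 173):
  Q = 100
  G = 37
  A = 31
  K = 173
  X = 47 + 5·100 + 2·31 − 2·173 = 263
X: -1125 − 263 = -1388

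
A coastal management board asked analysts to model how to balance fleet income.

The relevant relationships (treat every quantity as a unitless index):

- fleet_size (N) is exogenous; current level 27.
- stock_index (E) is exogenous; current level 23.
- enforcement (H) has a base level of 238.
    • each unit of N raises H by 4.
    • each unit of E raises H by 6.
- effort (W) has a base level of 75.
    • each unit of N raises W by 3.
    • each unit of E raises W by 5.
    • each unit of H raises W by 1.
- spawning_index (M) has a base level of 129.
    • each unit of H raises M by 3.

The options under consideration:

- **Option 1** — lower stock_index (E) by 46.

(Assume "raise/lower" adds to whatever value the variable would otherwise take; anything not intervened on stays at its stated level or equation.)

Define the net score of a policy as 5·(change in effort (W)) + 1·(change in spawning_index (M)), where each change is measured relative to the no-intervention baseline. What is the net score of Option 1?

-3358

Baseline:
  N = 27
  E = 23
  H = 238 + 4·27 + 6·23 = 484
  W = 75 + 3·27 + 5·23 + 484 = 755
  M = 129 + 3·484 = 1581
Option 1 (E − 46):
  N = 27
  E = 23 − 46 = -23
  H = 238 + 4·27 + 6·(-23) = 208
  W = 75 + 3·27 + 5·(-23) + 208 = 249
  M = 129 + 3·208 = 753
ΔW = 249 − 755 = -506; ΔM = 753 − 1581 = -828
Score = 5·(-506) + 1·(-828) = -3358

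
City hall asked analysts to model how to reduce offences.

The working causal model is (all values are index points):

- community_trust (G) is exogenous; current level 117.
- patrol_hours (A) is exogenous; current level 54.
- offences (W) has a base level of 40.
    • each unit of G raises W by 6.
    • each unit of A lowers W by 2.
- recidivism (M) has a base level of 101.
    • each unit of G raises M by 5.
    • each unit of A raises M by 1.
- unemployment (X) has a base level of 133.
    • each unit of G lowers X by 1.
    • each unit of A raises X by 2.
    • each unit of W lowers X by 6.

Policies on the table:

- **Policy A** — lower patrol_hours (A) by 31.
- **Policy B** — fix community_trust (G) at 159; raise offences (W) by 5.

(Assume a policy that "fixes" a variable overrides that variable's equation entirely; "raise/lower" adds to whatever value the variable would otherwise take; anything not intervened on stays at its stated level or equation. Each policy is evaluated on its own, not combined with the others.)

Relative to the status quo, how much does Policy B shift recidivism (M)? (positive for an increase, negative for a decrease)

210

Baseline:
  G = 117
  A = 54
  M = 101 + 5·117 + 54 = 740
Policy B (G := 159, W + 5):
  G = 159
  A = 54
  M = 101 + 5·159 + 54 = 950
Change in M: 950 − 740 = 210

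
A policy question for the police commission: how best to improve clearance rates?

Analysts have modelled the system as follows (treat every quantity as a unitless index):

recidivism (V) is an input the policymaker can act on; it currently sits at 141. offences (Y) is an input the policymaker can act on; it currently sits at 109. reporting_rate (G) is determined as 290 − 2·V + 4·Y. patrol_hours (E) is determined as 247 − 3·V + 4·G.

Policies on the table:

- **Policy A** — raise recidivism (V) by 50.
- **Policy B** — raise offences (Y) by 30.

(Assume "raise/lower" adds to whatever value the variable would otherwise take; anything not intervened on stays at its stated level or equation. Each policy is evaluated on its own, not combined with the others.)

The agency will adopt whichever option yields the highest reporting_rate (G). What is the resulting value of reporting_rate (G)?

Policy A (V + 50):
  V = 141 + 50 = 191
  Y = 109
  G = 290 − 2·191 + 4·109 = 344
Policy B (Y + 30):
  V = 141
  Y = 109 + 30 = 139
  G = 290 − 2·141 + 4·139 = 564
Comparing — Policy A: G=344, Policy B: G=564. Highest is 564 (Policy B).

564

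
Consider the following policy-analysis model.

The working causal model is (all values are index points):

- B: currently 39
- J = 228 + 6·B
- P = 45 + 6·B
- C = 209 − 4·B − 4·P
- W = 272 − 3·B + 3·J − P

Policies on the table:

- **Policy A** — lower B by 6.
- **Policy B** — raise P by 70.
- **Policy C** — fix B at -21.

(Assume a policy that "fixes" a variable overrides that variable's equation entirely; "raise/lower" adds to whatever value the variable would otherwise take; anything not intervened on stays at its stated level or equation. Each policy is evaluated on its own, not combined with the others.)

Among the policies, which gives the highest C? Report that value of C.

617

Policy A (B − 6):
  B = 39 − 6 = 33
  P = 45 + 6·33 = 243
  C = 209 − 4·33 − 4·243 = -895
Policy B (P + 70):
  B = 39
  P = 45 + 6·39 (+70 from intervention) = 349
  C = 209 − 4·39 − 4·349 = -1343
Policy C (B := -21):
  B = -21
  P = 45 + 6·(-21) = -81
  C = 209 − 4·(-21) − 4·(-81) = 617
Comparing — Policy A: C=-895, Policy B: C=-1343, Policy C: C=617. Highest is 617 (Policy C).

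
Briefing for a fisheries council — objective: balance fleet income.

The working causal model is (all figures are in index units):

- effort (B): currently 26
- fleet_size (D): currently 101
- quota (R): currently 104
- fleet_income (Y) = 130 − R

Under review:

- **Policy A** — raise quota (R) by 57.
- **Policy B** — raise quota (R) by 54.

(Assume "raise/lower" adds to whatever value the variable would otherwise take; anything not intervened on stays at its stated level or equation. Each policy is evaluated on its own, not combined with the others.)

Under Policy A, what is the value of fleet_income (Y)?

-31

Policy A (R + 57):
  R = 104 + 57 = 161
  Y = 130 − 161 = -31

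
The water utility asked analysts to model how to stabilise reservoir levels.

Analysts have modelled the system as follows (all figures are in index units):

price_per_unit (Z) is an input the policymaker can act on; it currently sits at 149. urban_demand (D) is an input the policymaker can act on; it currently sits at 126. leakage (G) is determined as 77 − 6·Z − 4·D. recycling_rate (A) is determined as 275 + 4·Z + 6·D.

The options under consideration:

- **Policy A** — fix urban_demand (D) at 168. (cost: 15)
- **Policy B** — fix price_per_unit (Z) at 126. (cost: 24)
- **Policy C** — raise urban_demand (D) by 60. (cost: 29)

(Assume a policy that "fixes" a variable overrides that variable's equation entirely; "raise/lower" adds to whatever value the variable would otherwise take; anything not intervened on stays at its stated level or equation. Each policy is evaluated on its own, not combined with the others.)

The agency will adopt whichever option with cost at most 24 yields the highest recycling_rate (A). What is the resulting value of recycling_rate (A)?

Policy A (D := 168):
  Z = 149
  D = 168
  A = 275 + 4·149 + 6·168 = 1879
Policy B (Z := 126):
  Z = 126
  D = 126
  A = 275 + 4·126 + 6·126 = 1535
Comparing — Policy A: A=1879, Policy B: A=1535. Highest is 1879 (Policy A).

1879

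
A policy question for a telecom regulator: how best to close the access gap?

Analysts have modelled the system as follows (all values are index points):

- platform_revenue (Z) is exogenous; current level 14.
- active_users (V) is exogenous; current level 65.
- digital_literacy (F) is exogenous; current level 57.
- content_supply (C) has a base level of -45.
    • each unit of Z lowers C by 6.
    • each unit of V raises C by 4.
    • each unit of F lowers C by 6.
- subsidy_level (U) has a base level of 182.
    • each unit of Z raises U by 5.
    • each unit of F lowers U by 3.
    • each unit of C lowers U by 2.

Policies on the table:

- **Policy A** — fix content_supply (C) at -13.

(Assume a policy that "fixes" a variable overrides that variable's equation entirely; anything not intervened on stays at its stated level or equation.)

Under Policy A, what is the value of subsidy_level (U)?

Policy A (C := -13):
  Z = 14
  V = 65
  F = 57
  C = -13
  U = 182 + 5·14 − 3·57 − 2·(-13) = 107

107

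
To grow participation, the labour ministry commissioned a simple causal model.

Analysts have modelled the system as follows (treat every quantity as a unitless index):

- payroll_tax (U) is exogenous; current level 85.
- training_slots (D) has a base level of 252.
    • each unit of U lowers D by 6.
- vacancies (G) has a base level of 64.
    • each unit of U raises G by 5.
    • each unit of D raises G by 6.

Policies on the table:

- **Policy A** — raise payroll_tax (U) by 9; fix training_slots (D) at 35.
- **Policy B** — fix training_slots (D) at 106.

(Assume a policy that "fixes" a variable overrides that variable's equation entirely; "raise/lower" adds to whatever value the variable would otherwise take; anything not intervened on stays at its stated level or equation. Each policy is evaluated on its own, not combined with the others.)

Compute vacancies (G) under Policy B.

1125

Policy B (D := 106):
  U = 85
  D = 106
  G = 64 + 5·85 + 6·106 = 1125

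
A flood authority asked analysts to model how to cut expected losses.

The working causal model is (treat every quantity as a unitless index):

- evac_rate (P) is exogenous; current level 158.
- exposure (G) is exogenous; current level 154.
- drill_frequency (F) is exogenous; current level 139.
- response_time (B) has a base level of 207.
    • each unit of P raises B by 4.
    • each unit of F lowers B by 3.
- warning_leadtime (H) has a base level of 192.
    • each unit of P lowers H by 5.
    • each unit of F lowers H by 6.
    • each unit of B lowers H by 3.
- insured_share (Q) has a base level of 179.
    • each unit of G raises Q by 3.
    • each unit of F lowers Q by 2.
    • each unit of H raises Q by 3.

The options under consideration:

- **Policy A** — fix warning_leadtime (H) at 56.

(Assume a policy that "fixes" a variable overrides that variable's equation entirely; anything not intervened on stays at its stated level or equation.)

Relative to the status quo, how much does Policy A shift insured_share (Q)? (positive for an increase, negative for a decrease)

8262

Baseline:
  P = 158
  G = 154
  F = 139
  B = 207 + 4·158 − 3·139 = 422
  H = 192 − 5·158 − 6·139 − 3·422 = -2698
  Q = 179 + 3·154 − 2·139 + 3·(-2698) = -7731
Policy A (H := 56):
  P = 158
  G = 154
  F = 139
  B = 207 + 4·158 − 3·139 = 422
  H = 56
  Q = 179 + 3·154 − 2·139 + 3·56 = 531
Change in Q: 531 − (-7731) = 8262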